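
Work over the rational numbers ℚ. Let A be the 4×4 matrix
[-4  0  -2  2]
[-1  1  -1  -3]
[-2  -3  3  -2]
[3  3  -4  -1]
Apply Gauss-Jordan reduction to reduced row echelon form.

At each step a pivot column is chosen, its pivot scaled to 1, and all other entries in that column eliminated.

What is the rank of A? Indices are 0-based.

pivot(0,0)=-4: scale R0 → (1, 0, 1/2, -1/2)
  clear (1,0): R1 −= (-1)R0 → (0, 1, -1/2, -7/2)
  clear (2,0): R2 −= (-2)R0 → (0, -3, 4, -3)
  clear (3,0): R3 −= (3)R0 → (0, 3, -11/2, 1/2)
pivot(1,1)=1: scale R1 → (0, 1, -1/2, -7/2)
  clear (2,1): R2 −= (-3)R1 → (0, 0, 5/2, -27/2)
  clear (3,1): R3 −= (3)R1 → (0, 0, -4, 11)
pivot(2,2)=5/2: scale R2 → (0, 0, 1, -27/5)
  clear (0,2): R0 −= (1/2)R2 → (1, 0, 0, 11/5)
  clear (1,2): R1 −= (-1/2)R2 → (0, 1, 0, -31/5)
  clear (3,2): R3 −= (-4)R2 → (0, 0, 0, -53/5)
pivot(3,3)=-53/5: scale R3 → (0, 0, 0, 1)
  clear (0,3): R0 −= (11/5)R3 → (1, 0, 0, 0)
  clear (1,3): R1 −= (-31/5)R3 → (0, 1, 0, 0)
  clear (2,3): R2 −= (-27/5)R3 → (0, 0, 1, 0)

rank = 4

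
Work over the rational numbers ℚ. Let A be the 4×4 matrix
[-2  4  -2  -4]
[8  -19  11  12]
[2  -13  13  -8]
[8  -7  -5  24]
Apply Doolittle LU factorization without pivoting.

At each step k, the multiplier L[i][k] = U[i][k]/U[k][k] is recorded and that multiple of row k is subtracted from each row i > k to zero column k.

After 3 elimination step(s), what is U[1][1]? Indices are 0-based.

U[1][1] = -3

k=0: U[0][0]=-2
  eliminate (1,0): mult=-4, new row 1: (0, -3, 3, -4); set L[1][0]=-4
  eliminate (2,0): mult=-1, new row 2: (0, -9, 11, -12); set L[2][0]=-1
  eliminate (3,0): mult=-4, new row 3: (0, 9, -13, 8); set L[3][0]=-4
k=1: U[1][1]=-3
  eliminate (2,1): mult=3, new row 2: (0, 0, 2, 0); set L[2][1]=3
  eliminate (3,1): mult=-3, new row 3: (0, 0, -4, -4); set L[3][1]=-3
k=2: U[2][2]=2
  eliminate (3,2): mult=-2, new row 3: (0, 0, 0, -4); set L[3][2]=-2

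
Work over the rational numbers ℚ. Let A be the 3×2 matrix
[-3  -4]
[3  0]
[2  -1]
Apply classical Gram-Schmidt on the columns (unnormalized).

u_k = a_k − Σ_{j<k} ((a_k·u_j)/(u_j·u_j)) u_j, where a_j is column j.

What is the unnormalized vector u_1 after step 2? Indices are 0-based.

u_1 = (-29/11, -15/11, -21/11)

Step 1: u_0 = a_0 = (-3, 3, 2).
Step 2: u_1 = a_1 − (5/11)·u_0 = (-29/11, -15/11, -21/11).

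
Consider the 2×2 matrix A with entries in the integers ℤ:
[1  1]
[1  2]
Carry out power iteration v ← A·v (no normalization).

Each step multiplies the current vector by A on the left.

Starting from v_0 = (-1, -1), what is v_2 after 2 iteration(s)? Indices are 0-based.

v_2 = (-5, -8)

v_0 = (-1, -1).
v_1 = A·v_0 = (-2, -3).
v_2 = A·v_1 = (-5, -8).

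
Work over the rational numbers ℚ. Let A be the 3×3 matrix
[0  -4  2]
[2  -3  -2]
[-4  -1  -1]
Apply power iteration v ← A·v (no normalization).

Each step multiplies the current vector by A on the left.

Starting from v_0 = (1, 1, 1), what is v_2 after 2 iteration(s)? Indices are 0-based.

v_0 = (1, 1, 1).
v_1 = A·v_0 = (-2, -3, -6).
v_2 = A·v_1 = (0, 17, 17).

v_2 = (0, 17, 17)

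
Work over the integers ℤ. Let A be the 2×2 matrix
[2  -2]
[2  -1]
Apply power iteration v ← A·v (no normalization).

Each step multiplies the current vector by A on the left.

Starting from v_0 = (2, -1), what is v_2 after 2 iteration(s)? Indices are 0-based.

v_0 = (2, -1).
v_1 = A·v_0 = (6, 5).
v_2 = A·v_1 = (2, 7).

v_2 = (2, 7)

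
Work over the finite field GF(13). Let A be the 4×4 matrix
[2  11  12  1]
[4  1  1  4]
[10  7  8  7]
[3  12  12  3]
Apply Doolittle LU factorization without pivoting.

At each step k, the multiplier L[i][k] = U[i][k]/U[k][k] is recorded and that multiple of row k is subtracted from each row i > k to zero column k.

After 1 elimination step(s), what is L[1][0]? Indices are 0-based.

L[1][0] = 2

[col 0] pivot 2
  R1 -= 2*R0 → (0, 5, 3, 2)  (L[1][0] := 2)
  R2 -= 5*R0 → (0, 4, 0, 2)  (L[2][0] := 5)
  R3 -= 8*R0 → (0, 2, 7, 8)  (L[3][0] := 8)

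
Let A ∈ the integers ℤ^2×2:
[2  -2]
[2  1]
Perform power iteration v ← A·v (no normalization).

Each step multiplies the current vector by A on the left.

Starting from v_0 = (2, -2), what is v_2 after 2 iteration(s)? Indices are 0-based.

v_2 = (12, 18)

v_0 = (2, -2).
v_1 = A·v_0 = (8, 2).
v_2 = A·v_1 = (12, 18).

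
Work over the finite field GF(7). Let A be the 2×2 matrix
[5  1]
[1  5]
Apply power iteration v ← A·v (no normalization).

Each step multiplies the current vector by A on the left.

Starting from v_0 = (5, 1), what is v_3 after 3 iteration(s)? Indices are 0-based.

v_3 = (6, 2)

v_0 = (5, 1).
v_1 = A·v_0 = (5, 3).
v_2 = A·v_1 = (0, 6).
v_3 = A·v_2 = (6, 2).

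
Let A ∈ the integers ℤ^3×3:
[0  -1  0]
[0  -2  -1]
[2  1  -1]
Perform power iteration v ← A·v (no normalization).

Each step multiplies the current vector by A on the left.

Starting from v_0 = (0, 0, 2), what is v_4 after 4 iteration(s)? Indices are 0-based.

v_4 = (12, 14, -34)

v_0 = (0, 0, 2).
v_1 = A·v_0 = (0, -2, -2).
v_2 = A·v_1 = (2, 6, 0).
v_3 = A·v_2 = (-6, -12, 10).
v_4 = A·v_3 = (12, 14, -34).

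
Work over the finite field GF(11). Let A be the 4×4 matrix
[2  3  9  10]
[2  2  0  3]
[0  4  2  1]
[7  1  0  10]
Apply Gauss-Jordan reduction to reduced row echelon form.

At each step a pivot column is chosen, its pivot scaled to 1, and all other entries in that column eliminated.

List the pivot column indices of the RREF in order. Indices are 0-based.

pivot columns: 0, 1, 2, 3

step 1: normalize row 0 (÷2) = (1, 7, 10, 5)
  row 1: subtract 2×row0 = (0, 10, 2, 4)
  row 3: subtract 7×row0 = (0, 7, 7, 8)
step 2: normalize row 1 (÷10) = (0, 1, 9, 7)
  row 0: subtract 7×row1 = (1, 0, 2, 0)
  row 2: subtract 4×row1 = (0, 0, 10, 6)
  row 3: subtract 7×row1 = (0, 0, 10, 3)
step 3: normalize row 2 (÷10) = (0, 0, 1, 5)
  row 0: subtract 2×row2 = (1, 0, 0, 1)
  row 1: subtract 9×row2 = (0, 1, 0, 6)
  row 3: subtract 10×row2 = (0, 0, 0, 8)
step 4: normalize row 3 (÷8) = (0, 0, 0, 1)
  row 0: subtract 1×row3 = (1, 0, 0, 0)
  row 1: subtract 6×row3 = (0, 1, 0, 0)
  row 2: subtract 5×row3 = (0, 0, 1, 0)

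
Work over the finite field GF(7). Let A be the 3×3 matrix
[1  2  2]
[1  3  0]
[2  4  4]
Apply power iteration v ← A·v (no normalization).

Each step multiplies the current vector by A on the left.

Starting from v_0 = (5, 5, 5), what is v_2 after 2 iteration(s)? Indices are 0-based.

v_0 = (5, 5, 5).
v_1 = A·v_0 = (4, 6, 1).
v_2 = A·v_1 = (4, 1, 1).

v_2 = (4, 1, 1)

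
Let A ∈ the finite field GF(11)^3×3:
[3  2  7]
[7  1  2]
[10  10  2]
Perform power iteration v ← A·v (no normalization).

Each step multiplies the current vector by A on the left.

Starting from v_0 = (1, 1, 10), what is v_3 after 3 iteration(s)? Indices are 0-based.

v_0 = (1, 1, 10).
v_1 = A·v_0 = (9, 6, 7).
v_2 = A·v_1 = (0, 6, 10).
v_3 = A·v_2 = (5, 4, 3).

v_3 = (5, 4, 3)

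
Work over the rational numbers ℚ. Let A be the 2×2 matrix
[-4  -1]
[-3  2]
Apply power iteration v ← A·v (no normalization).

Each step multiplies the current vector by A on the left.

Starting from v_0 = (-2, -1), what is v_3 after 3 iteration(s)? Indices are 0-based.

v_3 = (179, 82)

v_0 = (-2, -1).
v_1 = A·v_0 = (9, 4).
v_2 = A·v_1 = (-40, -19).
v_3 = A·v_2 = (179, 82).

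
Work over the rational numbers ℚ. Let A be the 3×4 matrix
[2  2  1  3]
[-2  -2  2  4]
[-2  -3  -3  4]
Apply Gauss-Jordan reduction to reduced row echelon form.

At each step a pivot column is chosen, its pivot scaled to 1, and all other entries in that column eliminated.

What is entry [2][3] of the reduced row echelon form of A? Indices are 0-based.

M[2][3] = 7/3

pivot(0,0)=2: scale R0 → (1, 1, 1/2, 3/2)
  clear (1,0): R1 −= (-2)R0 → (0, 0, 3, 7)
  clear (2,0): R2 −= (-2)R0 → (0, -1, -2, 7)
pivot(1,1): swap R1↔R2
pivot(1,1)=-1: scale R1 → (0, 1, 2, -7)
  clear (0,1): R0 −= (1)R1 → (1, 0, -3/2, 17/2)
pivot(2,2)=3: scale R2 → (0, 0, 1, 7/3)
  clear (0,2): R0 −= (-3/2)R2 → (1, 0, 0, 12)
  clear (1,2): R1 −= (2)R2 → (0, 1, 0, -35/3)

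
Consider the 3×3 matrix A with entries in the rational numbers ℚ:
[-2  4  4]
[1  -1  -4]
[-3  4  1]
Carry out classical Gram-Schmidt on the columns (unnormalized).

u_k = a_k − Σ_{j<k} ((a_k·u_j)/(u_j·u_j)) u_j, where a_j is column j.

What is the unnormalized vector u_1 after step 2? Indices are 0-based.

u_1 = (1, 1/2, -1/2)

Step 1: u_0 = a_0 = (-2, 1, -3).
Step 2: u_1 = a_1 − (-3/2)·u_0 = (1, 1/2, -1/2).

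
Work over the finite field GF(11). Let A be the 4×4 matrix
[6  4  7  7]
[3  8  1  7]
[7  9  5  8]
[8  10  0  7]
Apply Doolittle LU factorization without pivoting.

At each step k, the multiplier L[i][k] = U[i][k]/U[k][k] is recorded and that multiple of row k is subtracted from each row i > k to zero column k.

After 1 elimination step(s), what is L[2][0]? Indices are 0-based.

k=0: U[0][0]=6
  eliminate (1,0): mult=6, new row 1: (0, 6, 3, 9); set L[1][0]=6
  eliminate (2,0): mult=3, new row 2: (0, 8, 6, 9); set L[2][0]=3
  eliminate (3,0): mult=5, new row 3: (0, 1, 9, 5); set L[3][0]=5

L[2][0] = 3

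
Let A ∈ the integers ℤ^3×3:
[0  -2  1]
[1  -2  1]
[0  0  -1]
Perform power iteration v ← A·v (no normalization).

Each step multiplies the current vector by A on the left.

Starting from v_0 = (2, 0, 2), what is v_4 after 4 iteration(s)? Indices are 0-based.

v_4 = (-18, 0, 2)

v_0 = (2, 0, 2).
v_1 = A·v_0 = (2, 4, -2).
v_2 = A·v_1 = (-10, -8, 2).
v_3 = A·v_2 = (18, 8, -2).
v_4 = A·v_3 = (-18, 0, 2).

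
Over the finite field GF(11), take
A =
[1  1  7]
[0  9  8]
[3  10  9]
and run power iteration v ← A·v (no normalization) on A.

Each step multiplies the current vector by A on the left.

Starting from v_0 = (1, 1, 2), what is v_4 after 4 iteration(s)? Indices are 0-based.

v_4 = (5, 4, 4)

v_0 = (1, 1, 2).
v_1 = A·v_0 = (5, 3, 9).
v_2 = A·v_1 = (5, 0, 5).
v_3 = A·v_2 = (7, 7, 5).
v_4 = A·v_3 = (5, 4, 4).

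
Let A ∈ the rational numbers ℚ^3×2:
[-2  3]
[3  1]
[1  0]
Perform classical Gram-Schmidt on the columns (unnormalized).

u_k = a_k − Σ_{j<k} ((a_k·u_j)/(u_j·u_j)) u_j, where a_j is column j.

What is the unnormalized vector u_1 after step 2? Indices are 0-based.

Step 1: u_0 = a_0 = (-2, 3, 1).
Step 2: u_1 = a_1 − (-3/14)·u_0 = (18/7, 23/14, 3/14).

u_1 = (18/7, 23/14, 3/14)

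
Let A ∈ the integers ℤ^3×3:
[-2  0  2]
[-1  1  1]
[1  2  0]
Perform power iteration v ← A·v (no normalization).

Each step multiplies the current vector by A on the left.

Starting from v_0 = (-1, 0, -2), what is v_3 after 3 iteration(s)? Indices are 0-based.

v_3 = (-12, -6, 2)

v_0 = (-1, 0, -2).
v_1 = A·v_0 = (-2, -1, -1).
v_2 = A·v_1 = (2, 0, -4).
v_3 = A·v_2 = (-12, -6, 2).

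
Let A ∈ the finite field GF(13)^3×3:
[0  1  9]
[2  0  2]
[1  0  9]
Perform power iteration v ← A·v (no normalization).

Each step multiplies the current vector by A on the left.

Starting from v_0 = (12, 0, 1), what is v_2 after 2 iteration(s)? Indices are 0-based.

v_2 = (7, 8, 3)

v_0 = (12, 0, 1).
v_1 = A·v_0 = (9, 0, 8).
v_2 = A·v_1 = (7, 8, 3).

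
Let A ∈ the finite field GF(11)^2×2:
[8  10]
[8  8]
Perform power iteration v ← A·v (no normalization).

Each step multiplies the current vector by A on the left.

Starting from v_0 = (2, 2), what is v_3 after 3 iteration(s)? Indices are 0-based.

v_0 = (2, 2).
v_1 = A·v_0 = (3, 10).
v_2 = A·v_1 = (3, 5).
v_3 = A·v_2 = (8, 9).

v_3 = (8, 9)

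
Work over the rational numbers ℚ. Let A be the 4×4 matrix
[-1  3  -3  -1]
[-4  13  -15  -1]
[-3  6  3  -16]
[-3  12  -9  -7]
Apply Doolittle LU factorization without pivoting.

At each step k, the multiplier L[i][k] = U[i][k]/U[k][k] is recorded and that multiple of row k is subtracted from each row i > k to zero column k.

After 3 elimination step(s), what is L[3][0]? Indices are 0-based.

L[3][0] = 3

Step 1: pivot at (0,0) is -1.
  row1 ← row1 − (4)·row0  ⇒  L[1][0]=4, U row1=(0, 1, -3, 3)
  row2 ← row2 − (3)·row0  ⇒  L[2][0]=3, U row2=(0, -3, 12, -13)
  row3 ← row3 − (3)·row0  ⇒  L[3][0]=3, U row3=(0, 3, 0, -4)
Step 2: pivot at (1,1) is 1.
  row2 ← row2 − (-3)·row1  ⇒  L[2][1]=-3, U row2=(0, 0, 3, -4)
  row3 ← row3 − (3)·row1  ⇒  L[3][1]=3, U row3=(0, 0, 9, -13)
Step 3: pivot at (2,2) is 3.
  row3 ← row3 − (3)·row2  ⇒  L[3][2]=3, U row3=(0, 0, 0, -1)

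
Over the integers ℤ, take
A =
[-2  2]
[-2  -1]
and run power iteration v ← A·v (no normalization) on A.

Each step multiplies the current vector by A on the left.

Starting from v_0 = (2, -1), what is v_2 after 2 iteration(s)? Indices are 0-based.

v_0 = (2, -1).
v_1 = A·v_0 = (-6, -3).
v_2 = A·v_1 = (6, 15).

v_2 = (6, 15)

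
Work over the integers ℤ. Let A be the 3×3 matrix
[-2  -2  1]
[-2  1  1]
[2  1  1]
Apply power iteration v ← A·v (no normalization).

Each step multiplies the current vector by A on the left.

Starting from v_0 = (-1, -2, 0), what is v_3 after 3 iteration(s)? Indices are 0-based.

v_3 = (72, 24, -40)

v_0 = (-1, -2, 0).
v_1 = A·v_0 = (6, 0, -4).
v_2 = A·v_1 = (-16, -16, 8).
v_3 = A·v_2 = (72, 24, -40).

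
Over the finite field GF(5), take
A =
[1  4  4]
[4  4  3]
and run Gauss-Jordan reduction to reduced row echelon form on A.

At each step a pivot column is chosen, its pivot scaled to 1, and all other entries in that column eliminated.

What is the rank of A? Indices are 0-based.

rank = 2

step 1: normalize row 0 (÷1) = (1, 4, 4)
  row 1: subtract 4×row0 = (0, 3, 2)
step 2: normalize row 1 (÷3) = (0, 1, 4)
  row 0: subtract 4×row1 = (1, 0, 3)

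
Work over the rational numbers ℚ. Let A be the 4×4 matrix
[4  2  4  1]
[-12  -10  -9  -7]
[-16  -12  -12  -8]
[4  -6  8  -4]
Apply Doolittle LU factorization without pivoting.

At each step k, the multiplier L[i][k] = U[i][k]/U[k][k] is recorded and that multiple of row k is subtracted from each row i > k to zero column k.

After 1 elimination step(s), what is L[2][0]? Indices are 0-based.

L[2][0] = -4

Step 1: pivot at (0,0) is 4.
  row1 ← row1 − (-3)·row0  ⇒  L[1][0]=-3, U row1=(0, -4, 3, -4)
  row2 ← row2 − (-4)·row0  ⇒  L[2][0]=-4, U row2=(0, -4, 4, -4)
  row3 ← row3 − (1)·row0  ⇒  L[3][0]=1, U row3=(0, -8, 4, -5)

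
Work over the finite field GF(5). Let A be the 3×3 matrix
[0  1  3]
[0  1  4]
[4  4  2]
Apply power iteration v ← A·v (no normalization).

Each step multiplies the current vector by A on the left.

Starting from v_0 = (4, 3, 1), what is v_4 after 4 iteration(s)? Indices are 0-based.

v_0 = (4, 3, 1).
v_1 = A·v_0 = (1, 2, 0).
v_2 = A·v_1 = (2, 2, 2).
v_3 = A·v_2 = (3, 0, 0).
v_4 = A·v_3 = (0, 0, 2).

v_4 = (0, 0, 2)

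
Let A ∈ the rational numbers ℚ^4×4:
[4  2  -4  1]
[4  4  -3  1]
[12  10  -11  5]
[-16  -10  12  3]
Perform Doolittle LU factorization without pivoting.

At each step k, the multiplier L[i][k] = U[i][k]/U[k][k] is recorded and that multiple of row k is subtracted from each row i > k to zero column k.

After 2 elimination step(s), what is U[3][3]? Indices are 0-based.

[col 0] pivot 4
  R1 -= 1*R0 → (0, 2, 1, 0)  (L[1][0] := 1)
  R2 -= 3*R0 → (0, 4, 1, 2)  (L[2][0] := 3)
  R3 -= -4*R0 → (0, -2, -4, 7)  (L[3][0] := -4)
[col 1] pivot 2
  R2 -= 2*R1 → (0, 0, -1, 2)  (L[2][1] := 2)
  R3 -= -1*R1 → (0, 0, -3, 7)  (L[3][1] := -1)

U[3][3] = 7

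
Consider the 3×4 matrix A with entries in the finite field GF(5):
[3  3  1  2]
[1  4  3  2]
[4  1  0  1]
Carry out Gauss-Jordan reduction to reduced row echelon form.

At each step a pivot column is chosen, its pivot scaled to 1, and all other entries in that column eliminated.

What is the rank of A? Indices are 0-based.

pivot(0,0)=3: scale R0 → (1, 1, 2, 4)
  clear (1,0): R1 −= (1)R0 → (0, 3, 1, 3)
  clear (2,0): R2 −= (4)R0 → (0, 2, 2, 0)
pivot(1,1)=3: scale R1 → (0, 1, 2, 1)
  clear (0,1): R0 −= (1)R1 → (1, 0, 0, 3)
  clear (2,1): R2 −= (2)R1 → (0, 0, 3, 3)
pivot(2,2)=3: scale R2 → (0, 0, 1, 1)
  clear (1,2): R1 −= (2)R2 → (0, 1, 0, 4)

rank = 3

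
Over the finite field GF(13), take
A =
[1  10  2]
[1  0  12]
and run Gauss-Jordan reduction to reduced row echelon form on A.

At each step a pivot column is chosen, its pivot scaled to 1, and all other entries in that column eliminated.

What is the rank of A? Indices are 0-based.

[1] R0 /= 1  ⇒  (1, 10, 2)
     R1 -= 1·R0  ⇒  (0, 3, 10)
[2] R1 /= 3  ⇒  (0, 1, 12)
     R0 -= 10·R1  ⇒  (1, 0, 12)

rank = 2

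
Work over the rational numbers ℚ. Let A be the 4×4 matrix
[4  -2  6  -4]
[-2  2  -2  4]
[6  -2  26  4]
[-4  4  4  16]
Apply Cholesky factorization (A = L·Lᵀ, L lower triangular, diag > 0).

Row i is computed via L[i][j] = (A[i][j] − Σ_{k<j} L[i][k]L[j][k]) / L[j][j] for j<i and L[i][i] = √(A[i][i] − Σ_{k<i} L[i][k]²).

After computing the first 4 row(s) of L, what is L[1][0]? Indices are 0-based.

Step 1: L[0][0] = √(4) = 2.
  L[1][0] = (-2) / L[0][0] = -1.
Step 2: L[1][1] = √(1) = 1.
  L[2][0] = (6) / L[0][0] = 3.
  L[2][1] = (1) / L[1][1] = 1.
Step 3: L[2][2] = √(16) = 4.
  L[3][0] = (-4) / L[0][0] = -2.
  L[3][1] = (2) / L[1][1] = 2.
  L[3][2] = (8) / L[2][2] = 2.
Step 4: L[3][3] = √(4) = 2.

L[1][0] = -1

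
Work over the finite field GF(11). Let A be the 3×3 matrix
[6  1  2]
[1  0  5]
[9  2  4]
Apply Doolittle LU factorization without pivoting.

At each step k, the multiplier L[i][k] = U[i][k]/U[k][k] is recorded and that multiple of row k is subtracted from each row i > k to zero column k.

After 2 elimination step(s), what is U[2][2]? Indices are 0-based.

U[2][2] = 4

k=0: U[0][0]=6
  eliminate (1,0): mult=2, new row 1: (0, 9, 1); set L[1][0]=2
  eliminate (2,0): mult=7, new row 2: (0, 6, 1); set L[2][0]=7
k=1: U[1][1]=9
  eliminate (2,1): mult=8, new row 2: (0, 0, 4); set L[2][1]=8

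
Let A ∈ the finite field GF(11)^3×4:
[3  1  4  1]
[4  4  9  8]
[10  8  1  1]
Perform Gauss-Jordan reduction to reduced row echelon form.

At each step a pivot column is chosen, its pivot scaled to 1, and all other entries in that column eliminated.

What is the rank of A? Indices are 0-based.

rank = 3

pivot(0,0)=3: scale R0 → (1, 4, 5, 4)
  clear (1,0): R1 −= (4)R0 → (0, 10, 0, 3)
  clear (2,0): R2 −= (10)R0 → (0, 1, 6, 5)
pivot(1,1)=10: scale R1 → (0, 1, 0, 8)
  clear (0,1): R0 −= (4)R1 → (1, 0, 5, 5)
  clear (2,1): R2 −= (1)R1 → (0, 0, 6, 8)
pivot(2,2)=6: scale R2 → (0, 0, 1, 5)
  clear (0,2): R0 −= (5)R2 → (1, 0, 0, 2)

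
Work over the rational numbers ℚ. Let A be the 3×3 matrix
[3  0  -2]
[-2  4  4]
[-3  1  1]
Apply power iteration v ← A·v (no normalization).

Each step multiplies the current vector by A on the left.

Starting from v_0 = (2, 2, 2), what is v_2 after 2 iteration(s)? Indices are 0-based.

v_0 = (2, 2, 2).
v_1 = A·v_0 = (2, 12, -2).
v_2 = A·v_1 = (10, 36, 4).

v_2 = (10, 36, 4)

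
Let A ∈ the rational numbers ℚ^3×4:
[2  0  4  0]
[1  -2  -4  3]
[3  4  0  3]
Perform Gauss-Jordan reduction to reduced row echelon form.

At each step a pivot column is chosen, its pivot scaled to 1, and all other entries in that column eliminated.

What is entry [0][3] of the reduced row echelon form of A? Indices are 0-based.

[1] R0 /= 2  ⇒  (1, 0, 2, 0)
     R1 -= 1·R0  ⇒  (0, -2, -6, 3)
     R2 -= 3·R0  ⇒  (0, 4, -6, 3)
[2] R1 /= -2  ⇒  (0, 1, 3, -3/2)
     R2 -= 4·R1  ⇒  (0, 0, -18, 9)
[3] R2 /= -18  ⇒  (0, 0, 1, -1/2)
     R0 -= 2·R2  ⇒  (1, 0, 0, 1)
     R1 -= 3·R2  ⇒  (0, 1, 0, 0)

M[0][3] = 1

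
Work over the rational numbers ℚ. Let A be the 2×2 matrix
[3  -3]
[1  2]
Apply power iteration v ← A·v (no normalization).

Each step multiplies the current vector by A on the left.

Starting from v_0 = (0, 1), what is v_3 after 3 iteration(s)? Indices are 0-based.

v_3 = (-48, -13)

v_0 = (0, 1).
v_1 = A·v_0 = (-3, 2).
v_2 = A·v_1 = (-15, 1).
v_3 = A·v_2 = (-48, -13).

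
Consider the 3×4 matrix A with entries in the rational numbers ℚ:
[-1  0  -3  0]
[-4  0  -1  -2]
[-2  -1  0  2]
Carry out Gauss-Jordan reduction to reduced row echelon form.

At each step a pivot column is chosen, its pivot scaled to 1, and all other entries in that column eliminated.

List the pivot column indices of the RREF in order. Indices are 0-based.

step 1: normalize row 0 (÷-1) = (1, 0, 3, 0)
  row 1: subtract -4×row0 = (0, 0, 11, -2)
  row 2: subtract -2×row0 = (0, -1, 6, 2)
step 2: exchange rows 1,2
step 2: normalize row 1 (÷-1) = (0, 1, -6, -2)
step 3: normalize row 2 (÷11) = (0, 0, 1, -2/11)
  row 0: subtract 3×row2 = (1, 0, 0, 6/11)
  row 1: subtract -6×row2 = (0, 1, 0, -34/11)

pivot columns: 0, 1, 2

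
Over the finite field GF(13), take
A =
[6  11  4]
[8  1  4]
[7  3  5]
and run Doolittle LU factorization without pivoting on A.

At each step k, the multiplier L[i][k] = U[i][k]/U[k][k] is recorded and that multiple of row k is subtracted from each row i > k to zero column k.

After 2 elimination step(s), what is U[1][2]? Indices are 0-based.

k=0: U[0][0]=6
  eliminate (1,0): mult=10, new row 1: (0, 8, 3); set L[1][0]=10
  eliminate (2,0): mult=12, new row 2: (0, 1, 9); set L[2][0]=12
k=1: U[1][1]=8
  eliminate (2,1): mult=5, new row 2: (0, 0, 7); set L[2][1]=5

U[1][2] = 3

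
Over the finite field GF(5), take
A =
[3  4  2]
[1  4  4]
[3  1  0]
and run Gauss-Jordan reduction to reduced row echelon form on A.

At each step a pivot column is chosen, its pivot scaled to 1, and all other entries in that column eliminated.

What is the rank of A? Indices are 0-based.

rank = 3

step 1: normalize row 0 (÷3) = (1, 3, 4)
  row 1: subtract 1×row0 = (0, 1, 0)
  row 2: subtract 3×row0 = (0, 2, 3)
step 2: normalize row 1 (÷1) = (0, 1, 0)
  row 0: subtract 3×row1 = (1, 0, 4)
  row 2: subtract 2×row1 = (0, 0, 3)
step 3: normalize row 2 (÷3) = (0, 0, 1)
  row 0: subtract 4×row2 = (1, 0, 0)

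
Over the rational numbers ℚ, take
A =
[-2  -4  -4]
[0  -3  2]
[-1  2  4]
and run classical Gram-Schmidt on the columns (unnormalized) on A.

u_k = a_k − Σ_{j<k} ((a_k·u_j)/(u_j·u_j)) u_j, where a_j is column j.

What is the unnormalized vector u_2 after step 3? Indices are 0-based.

Step 1: u_0 = a_0 = (-2, 0, -1).
Step 2: u_1 = a_1 − (6/5)·u_0 = (-8/5, -3, 16/5).
Step 3: u_2 = a_2 − (4/5)·u_0 − (66/109)·u_1 = (-156/109, 416/109, 312/109).

u_2 = (-156/109, 416/109, 312/109)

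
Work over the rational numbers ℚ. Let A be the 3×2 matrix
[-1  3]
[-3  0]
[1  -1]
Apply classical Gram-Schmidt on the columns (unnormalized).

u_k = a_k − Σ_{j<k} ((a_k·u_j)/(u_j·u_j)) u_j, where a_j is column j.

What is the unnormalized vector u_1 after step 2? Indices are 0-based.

Step 1: u_0 = a_0 = (-1, -3, 1).
Step 2: u_1 = a_1 − (-4/11)·u_0 = (29/11, -12/11, -7/11).

u_1 = (29/11, -12/11, -7/11)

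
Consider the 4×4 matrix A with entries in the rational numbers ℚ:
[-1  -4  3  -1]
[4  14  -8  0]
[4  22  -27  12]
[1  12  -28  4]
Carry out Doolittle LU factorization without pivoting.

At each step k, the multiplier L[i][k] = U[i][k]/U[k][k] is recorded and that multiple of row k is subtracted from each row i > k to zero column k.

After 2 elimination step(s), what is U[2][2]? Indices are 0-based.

U[2][2] = -3

k=0: U[0][0]=-1
  eliminate (1,0): mult=-4, new row 1: (0, -2, 4, -4); set L[1][0]=-4
  eliminate (2,0): mult=-4, new row 2: (0, 6, -15, 8); set L[2][0]=-4
  eliminate (3,0): mult=-1, new row 3: (0, 8, -25, 3); set L[3][0]=-1
k=1: U[1][1]=-2
  eliminate (2,1): mult=-3, new row 2: (0, 0, -3, -4); set L[2][1]=-3
  eliminate (3,1): mult=-4, new row 3: (0, 0, -9, -13); set L[3][1]=-4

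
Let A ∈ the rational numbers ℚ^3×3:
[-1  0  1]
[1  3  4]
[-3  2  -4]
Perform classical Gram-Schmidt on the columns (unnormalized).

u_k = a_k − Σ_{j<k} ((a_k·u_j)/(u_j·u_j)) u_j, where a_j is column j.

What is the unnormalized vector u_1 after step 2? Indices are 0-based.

u_1 = (-3/11, 36/11, 13/11)

Step 1: u_0 = a_0 = (-1, 1, -3).
Step 2: u_1 = a_1 − (-3/11)·u_0 = (-3/11, 36/11, 13/11).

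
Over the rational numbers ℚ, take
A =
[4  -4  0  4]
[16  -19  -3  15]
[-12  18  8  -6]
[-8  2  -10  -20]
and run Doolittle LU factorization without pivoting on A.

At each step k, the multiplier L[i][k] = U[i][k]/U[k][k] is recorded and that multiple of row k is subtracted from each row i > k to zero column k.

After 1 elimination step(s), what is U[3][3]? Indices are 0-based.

k=0: U[0][0]=4
  eliminate (1,0): mult=4, new row 1: (0, -3, -3, -1); set L[1][0]=4
  eliminate (2,0): mult=-3, new row 2: (0, 6, 8, 6); set L[2][0]=-3
  eliminate (3,0): mult=-2, new row 3: (0, -6, -10, -12); set L[3][0]=-2

U[3][3] = -12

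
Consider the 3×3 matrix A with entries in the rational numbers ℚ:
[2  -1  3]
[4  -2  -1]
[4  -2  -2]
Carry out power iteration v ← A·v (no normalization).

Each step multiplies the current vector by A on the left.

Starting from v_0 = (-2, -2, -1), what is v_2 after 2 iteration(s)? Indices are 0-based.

v_2 = (-13, -12, -10)

v_0 = (-2, -2, -1).
v_1 = A·v_0 = (-5, -3, -2).
v_2 = A·v_1 = (-13, -12, -10).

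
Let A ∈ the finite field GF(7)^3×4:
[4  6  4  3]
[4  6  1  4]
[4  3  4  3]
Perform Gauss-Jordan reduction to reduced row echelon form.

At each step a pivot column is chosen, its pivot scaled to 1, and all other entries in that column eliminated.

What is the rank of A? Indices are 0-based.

[1] R0 /= 4  ⇒  (1, 5, 1, 6)
     R1 -= 4·R0  ⇒  (0, 0, 4, 1)
     R2 -= 4·R0  ⇒  (0, 4, 0, 0)
[2] R1 <-> R2
[2] R1 /= 4  ⇒  (0, 1, 0, 0)
     R0 -= 5·R1  ⇒  (1, 0, 1, 6)
[3] R2 /= 4  ⇒  (0, 0, 1, 2)
     R0 -= 1·R2  ⇒  (1, 0, 0, 4)

rank = 3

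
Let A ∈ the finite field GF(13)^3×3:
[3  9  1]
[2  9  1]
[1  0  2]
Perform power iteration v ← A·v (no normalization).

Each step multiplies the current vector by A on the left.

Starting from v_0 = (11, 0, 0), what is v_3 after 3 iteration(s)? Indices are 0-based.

v_0 = (11, 0, 0).
v_1 = A·v_0 = (7, 9, 11).
v_2 = A·v_1 = (9, 2, 3).
v_3 = A·v_2 = (9, 0, 2).

v_3 = (9, 0, 2)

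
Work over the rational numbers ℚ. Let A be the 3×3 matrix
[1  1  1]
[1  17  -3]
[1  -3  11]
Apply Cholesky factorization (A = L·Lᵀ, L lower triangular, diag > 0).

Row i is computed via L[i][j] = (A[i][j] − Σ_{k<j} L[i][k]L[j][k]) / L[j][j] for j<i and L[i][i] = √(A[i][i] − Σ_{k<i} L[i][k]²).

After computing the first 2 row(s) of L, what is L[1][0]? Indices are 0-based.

L[1][0] = 1

Step 1: L[0][0] = √(1) = 1.
  L[1][0] = (1) / L[0][0] = 1.
Step 2: L[1][1] = √(16) = 4.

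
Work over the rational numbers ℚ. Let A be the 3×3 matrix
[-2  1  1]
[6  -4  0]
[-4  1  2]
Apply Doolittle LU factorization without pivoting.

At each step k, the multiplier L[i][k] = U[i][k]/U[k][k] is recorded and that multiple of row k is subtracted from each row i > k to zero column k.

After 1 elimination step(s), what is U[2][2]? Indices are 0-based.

U[2][2] = 0

[col 0] pivot -2
  R1 -= -3*R0 → (0, -1, 3)  (L[1][0] := -3)
  R2 -= 2*R0 → (0, -1, 0)  (L[2][0] := 2)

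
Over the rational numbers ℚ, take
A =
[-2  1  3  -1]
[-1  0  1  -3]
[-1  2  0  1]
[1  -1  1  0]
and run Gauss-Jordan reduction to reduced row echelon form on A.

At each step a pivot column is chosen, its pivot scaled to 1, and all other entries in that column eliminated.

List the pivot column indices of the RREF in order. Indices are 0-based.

[1] R0 /= -2  ⇒  (1, -1/2, -3/2, 1/2)
     R1 -= -1·R0  ⇒  (0, -1/2, -1/2, -5/2)
     R2 -= -1·R0  ⇒  (0, 3/2, -3/2, 3/2)
     R3 -= 1·R0  ⇒  (0, -1/2, 5/2, -1/2)
[2] R1 /= -1/2  ⇒  (0, 1, 1, 5)
     R0 -= -1/2·R1  ⇒  (1, 0, -1, 3)
     R2 -= 3/2·R1  ⇒  (0, 0, -3, -6)
     R3 -= -1/2·R1  ⇒  (0, 0, 3, 2)
[3] R2 /= -3  ⇒  (0, 0, 1, 2)
     R0 -= -1·R2  ⇒  (1, 0, 0, 5)
     R1 -= 1·R2  ⇒  (0, 1, 0, 3)
     R3 -= 3·R2  ⇒  (0, 0, 0, -4)
[4] R3 /= -4  ⇒  (0, 0, 0, 1)
     R0 -= 5·R3  ⇒  (1, 0, 0, 0)
     R1 -= 3·R3  ⇒  (0, 1, 0, 0)
     R2 -= 2·R3  ⇒  (0, 0, 1, 0)

pivot columns: 0, 1, 2, 3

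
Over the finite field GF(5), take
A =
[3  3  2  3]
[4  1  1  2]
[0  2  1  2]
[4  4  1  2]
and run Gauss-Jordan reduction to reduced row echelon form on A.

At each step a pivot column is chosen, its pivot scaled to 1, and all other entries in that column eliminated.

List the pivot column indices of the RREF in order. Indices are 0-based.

step 1: normalize row 0 (÷3) = (1, 1, 4, 1)
  row 1: subtract 4×row0 = (0, 2, 0, 3)
  row 3: subtract 4×row0 = (0, 0, 0, 3)
step 2: normalize row 1 (÷2) = (0, 1, 0, 4)
  row 0: subtract 1×row1 = (1, 0, 4, 2)
  row 2: subtract 2×row1 = (0, 0, 1, 4)
step 3: normalize row 2 (÷1) = (0, 0, 1, 4)
  row 0: subtract 4×row2 = (1, 0, 0, 1)
step 4: normalize row 3 (÷3) = (0, 0, 0, 1)
  row 0: subtract 1×row3 = (1, 0, 0, 0)
  row 1: subtract 4×row3 = (0, 1, 0, 0)
  row 2: subtract 4×row3 = (0, 0, 1, 0)

pivot columns: 0, 1, 2, 3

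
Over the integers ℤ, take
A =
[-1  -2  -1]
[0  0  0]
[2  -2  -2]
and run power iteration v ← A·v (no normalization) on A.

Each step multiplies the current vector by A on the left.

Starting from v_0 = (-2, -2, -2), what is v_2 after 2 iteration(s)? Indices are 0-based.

v_2 = (-12, 0, 8)

v_0 = (-2, -2, -2).
v_1 = A·v_0 = (8, 0, 4).
v_2 = A·v_1 = (-12, 0, 8).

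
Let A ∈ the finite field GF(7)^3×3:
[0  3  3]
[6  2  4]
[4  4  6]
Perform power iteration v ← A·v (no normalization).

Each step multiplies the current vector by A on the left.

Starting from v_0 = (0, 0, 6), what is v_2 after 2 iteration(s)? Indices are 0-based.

v_2 = (5, 6, 6)

v_0 = (0, 0, 6).
v_1 = A·v_0 = (4, 3, 1).
v_2 = A·v_1 = (5, 6, 6).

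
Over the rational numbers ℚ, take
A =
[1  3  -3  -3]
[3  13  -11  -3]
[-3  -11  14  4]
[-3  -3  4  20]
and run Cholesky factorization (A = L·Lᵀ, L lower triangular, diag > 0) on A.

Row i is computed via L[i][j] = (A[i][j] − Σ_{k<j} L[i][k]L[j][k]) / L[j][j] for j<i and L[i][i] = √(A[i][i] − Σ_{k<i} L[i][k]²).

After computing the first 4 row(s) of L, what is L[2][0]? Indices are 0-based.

L[2][0] = -3

Step 1: L[0][0] = √(1) = 1.
  L[1][0] = (3) / L[0][0] = 3.
Step 2: L[1][1] = √(4) = 2.
  L[2][0] = (-3) / L[0][0] = -3.
  L[2][1] = (-2) / L[1][1] = -1.
Step 3: L[2][2] = √(4) = 2.
  L[3][0] = (-3) / L[0][0] = -3.
  L[3][1] = (6) / L[1][1] = 3.
  L[3][2] = (-2) / L[2][2] = -1.
Step 4: L[3][3] = √(1) = 1.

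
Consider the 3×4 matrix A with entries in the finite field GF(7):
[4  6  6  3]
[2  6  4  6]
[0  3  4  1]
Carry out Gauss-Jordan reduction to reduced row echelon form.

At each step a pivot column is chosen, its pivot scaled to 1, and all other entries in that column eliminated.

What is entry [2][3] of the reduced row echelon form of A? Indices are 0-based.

M[2][3] = 0

pivot(0,0)=4: scale R0 → (1, 5, 5, 6)
  clear (1,0): R1 −= (2)R0 → (0, 3, 1, 1)
pivot(1,1)=3: scale R1 → (0, 1, 5, 5)
  clear (0,1): R0 −= (5)R1 → (1, 0, 1, 2)
  clear (2,1): R2 −= (3)R1 → (0, 0, 3, 0)
pivot(2,2)=3: scale R2 → (0, 0, 1, 0)
  clear (0,2): R0 −= (1)R2 → (1, 0, 0, 2)
  clear (1,2): R1 −= (5)R2 → (0, 1, 0, 5)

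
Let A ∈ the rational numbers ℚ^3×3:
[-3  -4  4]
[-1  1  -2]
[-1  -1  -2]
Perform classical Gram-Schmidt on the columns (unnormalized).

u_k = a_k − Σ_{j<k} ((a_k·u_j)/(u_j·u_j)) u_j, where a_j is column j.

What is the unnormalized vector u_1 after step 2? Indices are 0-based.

u_1 = (-8/11, 23/11, 1/11)

Step 1: u_0 = a_0 = (-3, -1, -1).
Step 2: u_1 = a_1 − (12/11)·u_0 = (-8/11, 23/11, 1/11).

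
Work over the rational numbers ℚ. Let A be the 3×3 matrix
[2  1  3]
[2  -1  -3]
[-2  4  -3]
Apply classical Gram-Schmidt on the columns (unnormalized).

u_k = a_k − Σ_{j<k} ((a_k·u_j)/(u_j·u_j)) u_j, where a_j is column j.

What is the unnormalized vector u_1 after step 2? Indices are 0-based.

u_1 = (7/3, 1/3, 8/3)

Step 1: u_0 = a_0 = (2, 2, -2).
Step 2: u_1 = a_1 − (-2/3)·u_0 = (7/3, 1/3, 8/3).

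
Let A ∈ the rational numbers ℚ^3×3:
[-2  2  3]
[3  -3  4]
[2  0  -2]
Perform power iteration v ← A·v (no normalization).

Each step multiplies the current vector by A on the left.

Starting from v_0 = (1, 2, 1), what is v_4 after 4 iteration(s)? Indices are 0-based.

v_0 = (1, 2, 1).
v_1 = A·v_0 = (5, 1, 0).
v_2 = A·v_1 = (-8, 12, 10).
v_3 = A·v_2 = (70, -20, -36).
v_4 = A·v_3 = (-288, 126, 212).

v_4 = (-288, 126, 212)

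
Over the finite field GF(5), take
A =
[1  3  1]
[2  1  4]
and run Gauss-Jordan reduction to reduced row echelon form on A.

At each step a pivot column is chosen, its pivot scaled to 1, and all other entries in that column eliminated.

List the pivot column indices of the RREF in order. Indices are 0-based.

pivot columns: 0, 2

[1] R0 /= 1  ⇒  (1, 3, 1)
     R1 -= 2·R0  ⇒  (0, 0, 2)
column 1 empty below row 1
[2] R1 /= 2  ⇒  (0, 0, 1)
     R0 -= 1·R1  ⇒  (1, 3, 0)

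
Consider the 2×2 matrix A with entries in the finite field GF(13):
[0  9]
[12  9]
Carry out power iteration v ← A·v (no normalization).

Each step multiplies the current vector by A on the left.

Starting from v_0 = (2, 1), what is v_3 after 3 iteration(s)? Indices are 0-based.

v_0 = (2, 1).
v_1 = A·v_0 = (9, 7).
v_2 = A·v_1 = (11, 2).
v_3 = A·v_2 = (5, 7).

v_3 = (5, 7)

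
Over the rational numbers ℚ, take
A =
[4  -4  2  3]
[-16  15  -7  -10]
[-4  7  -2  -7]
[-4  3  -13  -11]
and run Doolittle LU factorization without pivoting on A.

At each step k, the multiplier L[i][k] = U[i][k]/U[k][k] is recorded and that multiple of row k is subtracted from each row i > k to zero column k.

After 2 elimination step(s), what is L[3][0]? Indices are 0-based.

L[3][0] = -1

Step 1: pivot at (0,0) is 4.
  row1 ← row1 − (-4)·row0  ⇒  L[1][0]=-4, U row1=(0, -1, 1, 2)
  row2 ← row2 − (-1)·row0  ⇒  L[2][0]=-1, U row2=(0, 3, 0, -4)
  row3 ← row3 − (-1)·row0  ⇒  L[3][0]=-1, U row3=(0, -1, -11, -8)
Step 2: pivot at (1,1) is -1.
  row2 ← row2 − (-3)·row1  ⇒  L[2][1]=-3, U row2=(0, 0, 3, 2)
  row3 ← row3 − (1)·row1  ⇒  L[3][1]=1, U row3=(0, 0, -12, -10)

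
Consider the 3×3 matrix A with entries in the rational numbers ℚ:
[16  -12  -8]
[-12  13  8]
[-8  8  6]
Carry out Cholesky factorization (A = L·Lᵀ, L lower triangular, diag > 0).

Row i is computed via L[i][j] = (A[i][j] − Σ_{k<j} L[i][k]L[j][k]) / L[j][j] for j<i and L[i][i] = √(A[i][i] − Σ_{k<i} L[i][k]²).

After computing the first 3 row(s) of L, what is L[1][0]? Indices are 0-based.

Step 1: L[0][0] = √(16) = 4.
  L[1][0] = (-12) / L[0][0] = -3.
Step 2: L[1][1] = √(4) = 2.
  L[2][0] = (-8) / L[0][0] = -2.
  L[2][1] = (2) / L[1][1] = 1.
Step 3: L[2][2] = √(1) = 1.

L[1][0] = -3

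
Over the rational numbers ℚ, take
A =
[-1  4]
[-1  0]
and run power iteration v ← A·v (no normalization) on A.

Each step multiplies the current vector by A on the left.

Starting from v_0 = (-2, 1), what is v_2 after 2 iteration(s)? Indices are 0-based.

v_2 = (2, -6)

v_0 = (-2, 1).
v_1 = A·v_0 = (6, 2).
v_2 = A·v_1 = (2, -6).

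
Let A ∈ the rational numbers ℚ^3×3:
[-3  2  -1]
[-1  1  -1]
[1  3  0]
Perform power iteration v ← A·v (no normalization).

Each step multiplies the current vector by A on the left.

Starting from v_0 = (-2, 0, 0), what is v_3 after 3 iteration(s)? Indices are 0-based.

v_0 = (-2, 0, 0).
v_1 = A·v_0 = (6, 2, -2).
v_2 = A·v_1 = (-12, -2, 12).
v_3 = A·v_2 = (20, -2, -18).

v_3 = (20, -2, -18)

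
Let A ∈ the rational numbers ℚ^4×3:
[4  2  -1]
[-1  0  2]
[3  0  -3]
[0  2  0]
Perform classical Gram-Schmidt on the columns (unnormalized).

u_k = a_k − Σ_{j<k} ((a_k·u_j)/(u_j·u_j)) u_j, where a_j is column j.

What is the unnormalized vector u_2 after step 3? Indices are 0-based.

Step 1: u_0 = a_0 = (4, -1, 3, 0).
Step 2: u_1 = a_1 − (4/13)·u_0 = (10/13, 4/13, -12/13, 2).
Step 3: u_2 = a_2 − (-15/26)·u_0 − (17/36)·u_1 = (17/18, 23/18, -5/6, -17/18).

u_2 = (17/18, 23/18, -5/6, -17/18)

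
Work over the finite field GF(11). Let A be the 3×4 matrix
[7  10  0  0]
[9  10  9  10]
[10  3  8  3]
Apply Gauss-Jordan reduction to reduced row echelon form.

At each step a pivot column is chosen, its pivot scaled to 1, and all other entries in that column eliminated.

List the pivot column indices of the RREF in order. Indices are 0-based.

[1] R0 /= 7  ⇒  (1, 3, 0, 0)
     R1 -= 9·R0  ⇒  (0, 5, 9, 10)
     R2 -= 10·R0  ⇒  (0, 6, 8, 3)
[2] R1 /= 5  ⇒  (0, 1, 4, 2)
     R0 -= 3·R1  ⇒  (1, 0, 10, 5)
     R2 -= 6·R1  ⇒  (0, 0, 6, 2)
[3] R2 /= 6  ⇒  (0, 0, 1, 4)
     R0 -= 10·R2  ⇒  (1, 0, 0, 9)
     R1 -= 4·R2  ⇒  (0, 1, 0, 8)

pivot columns: 0, 1, 2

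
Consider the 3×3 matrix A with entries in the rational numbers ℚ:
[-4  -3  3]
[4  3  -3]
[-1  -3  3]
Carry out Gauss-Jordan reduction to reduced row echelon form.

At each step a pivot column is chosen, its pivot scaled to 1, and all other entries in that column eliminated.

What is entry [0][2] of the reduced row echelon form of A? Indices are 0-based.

M[0][2] = 0

step 1: normalize row 0 (÷-4) = (1, 3/4, -3/4)
  row 1: subtract 4×row0 = (0, 0, 0)
  row 2: subtract -1×row0 = (0, -9/4, 9/4)
step 2: exchange rows 1,2
step 2: normalize row 1 (÷-9/4) = (0, 1, -1)
  row 0: subtract 3/4×row1 = (1, 0, 0)
skip col 2 (zero from row 2)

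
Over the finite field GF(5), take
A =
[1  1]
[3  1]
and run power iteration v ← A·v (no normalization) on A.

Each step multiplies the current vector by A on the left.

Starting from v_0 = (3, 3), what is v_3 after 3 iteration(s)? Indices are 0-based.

v_3 = (3, 4)

v_0 = (3, 3).
v_1 = A·v_0 = (1, 2).
v_2 = A·v_1 = (3, 0).
v_3 = A·v_2 = (3, 4).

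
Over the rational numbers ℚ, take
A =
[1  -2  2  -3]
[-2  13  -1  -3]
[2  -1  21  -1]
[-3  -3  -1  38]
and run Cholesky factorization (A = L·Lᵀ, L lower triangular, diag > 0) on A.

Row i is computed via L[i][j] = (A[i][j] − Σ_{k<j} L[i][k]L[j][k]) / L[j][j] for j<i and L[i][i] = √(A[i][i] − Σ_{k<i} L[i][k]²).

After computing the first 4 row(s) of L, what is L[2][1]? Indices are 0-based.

L[2][1] = 1

Step 1: L[0][0] = √(1) = 1.
  L[1][0] = (-2) / L[0][0] = -2.
Step 2: L[1][1] = √(9) = 3.
  L[2][0] = (2) / L[0][0] = 2.
  L[2][1] = (3) / L[1][1] = 1.
Step 3: L[2][2] = √(16) = 4.
  L[3][0] = (-3) / L[0][0] = -3.
  L[3][1] = (-9) / L[1][1] = -3.
  L[3][2] = (8) / L[2][2] = 2.
Step 4: L[3][3] = √(16) = 4.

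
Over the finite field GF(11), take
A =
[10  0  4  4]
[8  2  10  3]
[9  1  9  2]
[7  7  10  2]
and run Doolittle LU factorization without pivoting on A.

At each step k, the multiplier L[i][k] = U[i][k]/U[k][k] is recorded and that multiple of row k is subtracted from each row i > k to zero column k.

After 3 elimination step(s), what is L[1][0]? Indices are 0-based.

L[1][0] = 3

k=0: U[0][0]=10
  eliminate (1,0): mult=3, new row 1: (0, 2, 9, 2); set L[1][0]=3
  eliminate (2,0): mult=2, new row 2: (0, 1, 1, 5); set L[2][0]=2
  eliminate (3,0): mult=4, new row 3: (0, 7, 5, 8); set L[3][0]=4
k=1: U[1][1]=2
  eliminate (2,1): mult=6, new row 2: (0, 0, 2, 4); set L[2][1]=6
  eliminate (3,1): mult=9, new row 3: (0, 0, 1, 1); set L[3][1]=9
k=2: U[2][2]=2
  eliminate (3,2): mult=6, new row 3: (0, 0, 0, 10); set L[3][2]=6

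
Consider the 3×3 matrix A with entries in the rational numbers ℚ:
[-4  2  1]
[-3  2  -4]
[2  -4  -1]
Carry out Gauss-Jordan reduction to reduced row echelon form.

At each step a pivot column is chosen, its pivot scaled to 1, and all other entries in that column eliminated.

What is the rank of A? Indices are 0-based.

step 1: normalize row 0 (÷-4) = (1, -1/2, -1/4)
  row 1: subtract -3×row0 = (0, 1/2, -19/4)
  row 2: subtract 2×row0 = (0, -3, -1/2)
step 2: normalize row 1 (÷1/2) = (0, 1, -19/2)
  row 0: subtract -1/2×row1 = (1, 0, -5)
  row 2: subtract -3×row1 = (0, 0, -29)
step 3: normalize row 2 (÷-29) = (0, 0, 1)
  row 0: subtract -5×row2 = (1, 0, 0)
  row 1: subtract -19/2×row2 = (0, 1, 0)

rank = 3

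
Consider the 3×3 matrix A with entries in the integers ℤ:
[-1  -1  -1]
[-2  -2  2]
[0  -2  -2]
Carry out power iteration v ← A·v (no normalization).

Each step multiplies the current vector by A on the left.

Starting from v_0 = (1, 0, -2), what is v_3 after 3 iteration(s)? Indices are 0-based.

v_3 = (-23, -30, -44)

v_0 = (1, 0, -2).
v_1 = A·v_0 = (1, -6, 4).
v_2 = A·v_1 = (1, 18, 4).
v_3 = A·v_2 = (-23, -30, -44).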